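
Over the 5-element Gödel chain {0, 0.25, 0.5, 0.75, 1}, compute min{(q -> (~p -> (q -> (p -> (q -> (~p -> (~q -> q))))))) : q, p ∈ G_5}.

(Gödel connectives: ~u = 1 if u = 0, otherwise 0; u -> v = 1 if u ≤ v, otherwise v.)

Every assignment gives 1. For instance at q = 0, p = 0:
  ~p: Gödel ¬ of 0 = 1 (operand is 0)
  ~p: Gödel ¬ of 0 = 1 (operand is 0)
  ~q: Gödel ¬ of 0 = 1 (operand is 0)
  (~q -> q): 1 > 0, so result = 0
  (~p -> (~q -> q)): 1 > 0, so result = 0
  (q -> (~p -> (~q -> q))): 0 ≤ 0, so result = 1
  (p -> (q -> (~p -> (~q -> q)))): 0 ≤ 1, so result = 1
  (q -> (p -> (q -> (~p -> (~q -> q))))): 0 ≤ 1, so result = 1
  (~p -> (q -> (p -> (q -> (~p -> (~q -> q)))))): 1 ≤ 1, so result = 1
  (q -> (~p -> (q -> (p -> (q -> (~p -> (~q -> q))))))): 0 ≤ 1, so result = 1
All 25 assignments give value 1 — the formula is a G_5-tautology.

1.00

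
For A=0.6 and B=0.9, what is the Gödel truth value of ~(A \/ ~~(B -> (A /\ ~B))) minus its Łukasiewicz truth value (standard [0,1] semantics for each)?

-0.40

Gödel evaluation:
  ~B: Gödel ¬ of 0.9 = 0 (operand ≠ 0)
  (A /\ ~B) = min(0.6, 0) = 0
  (B -> (A /\ ~B)): 0.9 > 0, so result = 0
  ~(B -> (A /\ ~B)): Gödel ¬ of 0 = 1 (operand is 0)
  ~~(B -> (A /\ ~B)): Gödel ¬ of 1 = 0 (operand ≠ 0)
  (A \/ ~~(B -> (A /\ ~B))) = max(0.6, 0) = 0.6
  ~(A \/ ~~(B -> (A /\ ~B))): Gödel ¬ of 0.6 = 0 (operand ≠ 0)
  Gödel value = 0
Łukasiewicz evaluation:
  ~B: Łukasiewicz ¬ gives 1 − 0.9 = 0.1
  (A /\ ~B) = min(0.6, 0.1) = 0.1
  (B -> (A /\ ~B)): min(1, 1 − 0.9 + 0.1) = 0.2
  ~(B -> (A /\ ~B)): Łukasiewicz ¬ gives 1 − 0.2 = 0.8
  ~~(B -> (A /\ ~B)): Łukasiewicz ¬ gives 1 − 0.8 = 0.2
  (A \/ ~~(B -> (A /\ ~B))) = max(0.6, 0.2) = 0.6
  ~(A \/ ~~(B -> (A /\ ~B))): Łukasiewicz ¬ gives 1 − 0.6 = 0.4
  Łukasiewicz value = 0.4
Difference: 0 − 0.4 = -0.40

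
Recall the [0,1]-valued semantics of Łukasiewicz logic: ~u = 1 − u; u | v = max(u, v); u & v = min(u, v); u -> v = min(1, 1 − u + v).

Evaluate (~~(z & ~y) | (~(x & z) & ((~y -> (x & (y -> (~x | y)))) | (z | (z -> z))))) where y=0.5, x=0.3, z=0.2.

0.80

~y: Łukasiewicz ¬ gives 1 − 0.5 = 0.5
(z & ~y) = min(0.2, 0.5) = 0.2
~(z & ~y): Łukasiewicz ¬ gives 1 − 0.2 = 0.8
~~(z & ~y): Łukasiewicz ¬ gives 1 − 0.8 = 0.2
(x & z) = min(0.3, 0.2) = 0.2
~(x & z): Łukasiewicz ¬ gives 1 − 0.2 = 0.8
~y: Łukasiewicz ¬ gives 1 − 0.5 = 0.5
~x: Łukasiewicz ¬ gives 1 − 0.3 = 0.7
(~x | y) = max(0.7, 0.5) = 0.7
(y -> (~x | y)): min(1, 1 − 0.5 + 0.7) = 1
(x & (y -> (~x | y))) = min(0.3, 1) = 0.3
(~y -> (x & (y -> (~x | y)))): min(1, 1 − 0.5 + 0.3) = 0.8
(z -> z): min(1, 1 − 0.2 + 0.2) = 1
(z | (z -> z)) = max(0.2, 1) = 1
((~y -> (x & (y -> (~x | y)))) | (z | (z -> z))) = max(0.8, 1) = 1
(~(x & z) & ((~y -> (x & (y -> (~x | y)))) | (z | (z -> z)))) = min(0.8, 1) = 0.8
(~~(z & ~y) | (~(x & z) & ((~y -> (x & (y -> (~x | y)))) | (z | (z -> z))))) = max(0.2, 0.8) = 0.8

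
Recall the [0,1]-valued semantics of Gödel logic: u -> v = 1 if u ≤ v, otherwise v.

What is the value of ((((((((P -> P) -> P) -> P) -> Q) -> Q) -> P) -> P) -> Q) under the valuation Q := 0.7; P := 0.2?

(P -> P): 0.2 ≤ 0.2, so result = 1
((P -> P) -> P): 1 > 0.2, so result = 0.2
(((P -> P) -> P) -> P): 0.2 ≤ 0.2, so result = 1
((((P -> P) -> P) -> P) -> Q): 1 > 0.7, so result = 0.7
(((((P -> P) -> P) -> P) -> Q) -> Q): 0.7 ≤ 0.7, so result = 1
((((((P -> P) -> P) -> P) -> Q) -> Q) -> P): 1 > 0.2, so result = 0.2
(((((((P -> P) -> P) -> P) -> Q) -> Q) -> P) -> P): 0.2 ≤ 0.2, so result = 1
((((((((P -> P) -> P) -> P) -> Q) -> Q) -> P) -> P) -> Q): 1 > 0.7, so result = 0.7

0.70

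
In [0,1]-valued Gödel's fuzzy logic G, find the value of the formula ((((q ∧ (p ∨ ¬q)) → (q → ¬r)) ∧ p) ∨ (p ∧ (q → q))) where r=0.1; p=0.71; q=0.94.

¬q: Gödel ¬ of 0.94 = 0 (operand ≠ 0)
(p ∨ ¬q) = max(0.71, 0) = 0.71
(q ∧ (p ∨ ¬q)) = min(0.94, 0.71) = 0.71
¬r: Gödel ¬ of 0.1 = 0 (operand ≠ 0)
(q → ¬r): 0.94 > 0, so result = 0
((q ∧ (p ∨ ¬q)) → (q → ¬r)): 0.71 > 0, so result = 0
(((q ∧ (p ∨ ¬q)) → (q → ¬r)) ∧ p) = min(0, 0.71) = 0
(q → q): 0.94 ≤ 0.94, so result = 1
(p ∧ (q → q)) = min(0.71, 1) = 0.71
((((q ∧ (p ∨ ¬q)) → (q → ¬r)) ∧ p) ∨ (p ∧ (q → q))) = max(0, 0.71) = 0.71

0.71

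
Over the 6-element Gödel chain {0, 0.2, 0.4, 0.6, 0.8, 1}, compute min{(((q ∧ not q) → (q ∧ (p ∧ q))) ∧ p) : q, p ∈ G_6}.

0.00

The minimum is attained at q = 0, p = 0:
  not q: Gödel ¬ of 0 = 1 (operand is 0)
  (q ∧ not q) = min(0, 1) = 0
  (p ∧ q) = min(0, 0) = 0
  (q ∧ (p ∧ q)) = min(0, 0) = 0
  ((q ∧ not q) → (q ∧ (p ∧ q))): 0 ≤ 0, so result = 1
  (((q ∧ not q) → (q ∧ (p ∧ q))) ∧ p) = min(1, 0) = 0
Checking all 36 assignments confirms none give a value below 0.00.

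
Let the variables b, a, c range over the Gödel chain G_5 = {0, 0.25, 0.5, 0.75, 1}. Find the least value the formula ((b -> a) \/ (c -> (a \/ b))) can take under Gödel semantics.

0.25

The minimum is attained at b = 0.25, a = 0, c = 0.5:
  (b -> a): 0.25 > 0, so result = 0
  (a \/ b) = max(0, 0.25) = 0.25
  (c -> (a \/ b)): 0.5 > 0.25, so result = 0.25
  ((b -> a) \/ (c -> (a \/ b))) = max(0, 0.25) = 0.25
Checking all 125 assignments confirms none give a value below 0.25.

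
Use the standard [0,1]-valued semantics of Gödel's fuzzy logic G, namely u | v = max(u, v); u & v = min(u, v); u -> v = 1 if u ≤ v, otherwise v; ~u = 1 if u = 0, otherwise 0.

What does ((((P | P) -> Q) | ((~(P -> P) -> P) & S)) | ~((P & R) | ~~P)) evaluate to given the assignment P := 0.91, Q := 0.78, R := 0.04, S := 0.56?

0.78

(P | P) = max(0.91, 0.91) = 0.91
((P | P) -> Q): 0.91 > 0.78, so result = 0.78
(P -> P): 0.91 ≤ 0.91, so result = 1
~(P -> P): Gödel ¬ of 1 = 0 (operand ≠ 0)
(~(P -> P) -> P): 0 ≤ 0.91, so result = 1
((~(P -> P) -> P) & S) = min(1, 0.56) = 0.56
(((P | P) -> Q) | ((~(P -> P) -> P) & S)) = max(0.78, 0.56) = 0.78
(P & R) = min(0.91, 0.04) = 0.04
~P: Gödel ¬ of 0.91 = 0 (operand ≠ 0)
~~P: Gödel ¬ of 0 = 1 (operand is 0)
((P & R) | ~~P) = max(0.04, 1) = 1
~((P & R) | ~~P): Gödel ¬ of 1 = 0 (operand ≠ 0)
((((P | P) -> Q) | ((~(P -> P) -> P) & S)) | ~((P & R) | ~~P)) = max(0.78, 0) = 0.78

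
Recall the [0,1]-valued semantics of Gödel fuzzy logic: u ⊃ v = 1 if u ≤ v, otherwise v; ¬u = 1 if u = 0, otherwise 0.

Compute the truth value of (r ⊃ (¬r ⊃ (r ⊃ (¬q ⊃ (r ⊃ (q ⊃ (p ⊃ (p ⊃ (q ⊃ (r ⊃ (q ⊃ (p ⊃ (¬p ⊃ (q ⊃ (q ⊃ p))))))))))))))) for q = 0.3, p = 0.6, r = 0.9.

¬r: Gödel ¬ of 0.9 = 0 (operand ≠ 0)
¬q: Gödel ¬ of 0.3 = 0 (operand ≠ 0)
¬p: Gödel ¬ of 0.6 = 0 (operand ≠ 0)
(q ⊃ p): 0.3 ≤ 0.6, so result = 1
(q ⊃ (q ⊃ p)): 0.3 ≤ 1, so result = 1
(¬p ⊃ (q ⊃ (q ⊃ p))): 0 ≤ 1, so result = 1
(p ⊃ (¬p ⊃ (q ⊃ (q ⊃ p)))): 0.6 ≤ 1, so result = 1
(q ⊃ (p ⊃ (¬p ⊃ (q ⊃ (q ⊃ p))))): 0.3 ≤ 1, so result = 1
(r ⊃ (q ⊃ (p ⊃ (¬p ⊃ (q ⊃ (q ⊃ p)))))): 0.9 ≤ 1, so result = 1
(q ⊃ (r ⊃ (q ⊃ (p ⊃ (¬p ⊃ (q ⊃ (q ⊃ p))))))): 0.3 ≤ 1, so result = 1
(p ⊃ (q ⊃ (r ⊃ (q ⊃ (p ⊃ (¬p ⊃ (q ⊃ (q ⊃ p)))))))): 0.6 ≤ 1, so result = 1
(p ⊃ (p ⊃ (q ⊃ (r ⊃ (q ⊃ (p ⊃ (¬p ⊃ (q ⊃ (q ⊃ p))))))))): 0.6 ≤ 1, so result = 1
(q ⊃ (p ⊃ (p ⊃ (q ⊃ (r ⊃ (q ⊃ (p ⊃ (¬p ⊃ (q ⊃ (q ⊃ p)))))))))): 0.3 ≤ 1, so result = 1
(r ⊃ (q ⊃ (p ⊃ (p ⊃ (q ⊃ (r ⊃ (q ⊃ (p ⊃ (¬p ⊃ (q ⊃ (q ⊃ p))))))))))): 0.9 ≤ 1, so result = 1
(¬q ⊃ (r ⊃ (q ⊃ (p ⊃ (p ⊃ (q ⊃ (r ⊃ (q ⊃ (p ⊃ (¬p ⊃ (q ⊃ (q ⊃ p)))))))))))): 0 ≤ 1, so result = 1
(r ⊃ (¬q ⊃ (r ⊃ (q ⊃ (p ⊃ (p ⊃ (q ⊃ (r ⊃ (q ⊃ (p ⊃ (¬p ⊃ (q ⊃ (q ⊃ p))))))))))))): 0.9 ≤ 1, so result = 1
(¬r ⊃ (r ⊃ (¬q ⊃ (r ⊃ (q ⊃ (p ⊃ (p ⊃ (q ⊃ (r ⊃ (q ⊃ (p ⊃ (¬p ⊃ (q ⊃ (q ⊃ p)))))))))))))): 0 ≤ 1, so result = 1
(r ⊃ (¬r ⊃ (r ⊃ (¬q ⊃ (r ⊃ (q ⊃ (p ⊃ (p ⊃ (q ⊃ (r ⊃ (q ⊃ (p ⊃ (¬p ⊃ (q ⊃ (q ⊃ p))))))))))))))): 0.9 ≤ 1, so result = 1

1.00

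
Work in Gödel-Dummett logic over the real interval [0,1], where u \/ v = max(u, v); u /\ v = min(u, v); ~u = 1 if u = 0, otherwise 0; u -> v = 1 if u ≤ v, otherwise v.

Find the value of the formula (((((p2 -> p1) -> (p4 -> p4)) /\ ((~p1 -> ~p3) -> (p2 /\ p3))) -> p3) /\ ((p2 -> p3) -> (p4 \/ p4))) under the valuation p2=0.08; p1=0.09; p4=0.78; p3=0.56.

(p2 -> p1): 0.08 ≤ 0.09, so result = 1
(p4 -> p4): 0.78 ≤ 0.78, so result = 1
((p2 -> p1) -> (p4 -> p4)): 1 ≤ 1, so result = 1
~p1: Gödel ¬ of 0.09 = 0 (operand ≠ 0)
~p3: Gödel ¬ of 0.56 = 0 (operand ≠ 0)
(~p1 -> ~p3): 0 ≤ 0, so result = 1
(p2 /\ p3) = min(0.08, 0.56) = 0.08
((~p1 -> ~p3) -> (p2 /\ p3)): 1 > 0.08, so result = 0.08
(((p2 -> p1) -> (p4 -> p4)) /\ ((~p1 -> ~p3) -> (p2 /\ p3))) = min(1, 0.08) = 0.08
((((p2 -> p1) -> (p4 -> p4)) /\ ((~p1 -> ~p3) -> (p2 /\ p3))) -> p3): 0.08 ≤ 0.56, so result = 1
(p2 -> p3): 0.08 ≤ 0.56, so result = 1
(p4 \/ p4) = max(0.78, 0.78) = 0.78
((p2 -> p3) -> (p4 \/ p4)): 1 > 0.78, so result = 0.78
(((((p2 -> p1) -> (p4 -> p4)) /\ ((~p1 -> ~p3) -> (p2 /\ p3))) -> p3) /\ ((p2 -> p3) -> (p4 \/ p4))) = min(1, 0.78) = 0.78

0.78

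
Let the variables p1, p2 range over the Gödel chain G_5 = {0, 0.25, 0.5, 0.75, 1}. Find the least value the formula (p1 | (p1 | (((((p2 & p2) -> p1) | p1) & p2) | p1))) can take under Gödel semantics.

The minimum is attained at p1 = 0, p2 = 0:
  (p2 & p2) = min(0, 0) = 0
  ((p2 & p2) -> p1): 0 ≤ 0, so result = 1
  (((p2 & p2) -> p1) | p1) = max(1, 0) = 1
  ((((p2 & p2) -> p1) | p1) & p2) = min(1, 0) = 0
  (((((p2 & p2) -> p1) | p1) & p2) | p1) = max(0, 0) = 0
  (p1 | (((((p2 & p2) -> p1) | p1) & p2) | p1)) = max(0, 0) = 0
  (p1 | (p1 | (((((p2 & p2) -> p1) | p1) & p2) | p1))) = max(0, 0) = 0
Checking all 25 assignments confirms none give a value below 0.00.

0.00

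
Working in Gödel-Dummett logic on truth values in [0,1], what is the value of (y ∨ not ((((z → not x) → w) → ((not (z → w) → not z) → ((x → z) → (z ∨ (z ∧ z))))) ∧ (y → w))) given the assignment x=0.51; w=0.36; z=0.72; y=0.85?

0.85

not x: Gödel ¬ of 0.51 = 0 (operand ≠ 0)
(z → not x): 0.72 > 0, so result = 0
((z → not x) → w): 0 ≤ 0.36, so result = 1
(z → w): 0.72 > 0.36, so result = 0.36
not (z → w): Gödel ¬ of 0.36 = 0 (operand ≠ 0)
not z: Gödel ¬ of 0.72 = 0 (operand ≠ 0)
(not (z → w) → not z): 0 ≤ 0, so result = 1
(x → z): 0.51 ≤ 0.72, so result = 1
(z ∧ z) = min(0.72, 0.72) = 0.72
(z ∨ (z ∧ z)) = max(0.72, 0.72) = 0.72
((x → z) → (z ∨ (z ∧ z))): 1 > 0.72, so result = 0.72
((not (z → w) → not z) → ((x → z) → (z ∨ (z ∧ z)))): 1 > 0.72, so result = 0.72
(((z → not x) → w) → ((not (z → w) → not z) → ((x → z) → (z ∨ (z ∧ z))))): 1 > 0.72, so result = 0.72
(y → w): 0.85 > 0.36, so result = 0.36
((((z → not x) → w) → ((not (z → w) → not z) → ((x → z) → (z ∨ (z ∧ z))))) ∧ (y → w)) = min(0.72, 0.36) = 0.36
not ((((z → not x) → w) → ((not (z → w) → not z) → ((x → z) → (z ∨ (z ∧ z))))) ∧ (y → w)): Gödel ¬ of 0.36 = 0 (operand ≠ 0)
(y ∨ not ((((z → not x) → w) → ((not (z → w) → not z) → ((x → z) → (z ∨ (z ∧ z))))) ∧ (y → w))) = max(0.85, 0) = 0.85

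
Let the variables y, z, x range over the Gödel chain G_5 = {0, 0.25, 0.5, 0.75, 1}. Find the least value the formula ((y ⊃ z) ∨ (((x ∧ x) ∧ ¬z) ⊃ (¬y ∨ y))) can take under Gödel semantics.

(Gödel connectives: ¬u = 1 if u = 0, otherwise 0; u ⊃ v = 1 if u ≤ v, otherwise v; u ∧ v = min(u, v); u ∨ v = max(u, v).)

The minimum is attained at y = 0.25, z = 0, x = 0.5:
  (y ⊃ z): 0.25 > 0, so result = 0
  (x ∧ x) = min(0.5, 0.5) = 0.5
  ¬z: Gödel ¬ of 0 = 1 (operand is 0)
  ((x ∧ x) ∧ ¬z) = min(0.5, 1) = 0.5
  ¬y: Gödel ¬ of 0.25 = 0 (operand ≠ 0)
  (¬y ∨ y) = max(0, 0.25) = 0.25
  (((x ∧ x) ∧ ¬z) ⊃ (¬y ∨ y)): 0.5 > 0.25, so result = 0.25
  ((y ⊃ z) ∨ (((x ∧ x) ∧ ¬z) ⊃ (¬y ∨ y))) = max(0, 0.25) = 0.25
Checking all 125 assignments confirms none give a value below 0.25.

0.25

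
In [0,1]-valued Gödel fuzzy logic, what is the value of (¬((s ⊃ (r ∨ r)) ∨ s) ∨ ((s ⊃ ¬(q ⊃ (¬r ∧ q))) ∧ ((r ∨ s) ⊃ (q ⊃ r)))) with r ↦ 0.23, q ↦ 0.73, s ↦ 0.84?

(r ∨ r) = max(0.23, 0.23) = 0.23
(s ⊃ (r ∨ r)): 0.84 > 0.23, so result = 0.23
((s ⊃ (r ∨ r)) ∨ s) = max(0.23, 0.84) = 0.84
¬((s ⊃ (r ∨ r)) ∨ s): Gödel ¬ of 0.84 = 0 (operand ≠ 0)
¬r: Gödel ¬ of 0.23 = 0 (operand ≠ 0)
(¬r ∧ q) = min(0, 0.73) = 0
(q ⊃ (¬r ∧ q)): 0.73 > 0, so result = 0
¬(q ⊃ (¬r ∧ q)): Gödel ¬ of 0 = 1 (operand is 0)
(s ⊃ ¬(q ⊃ (¬r ∧ q))): 0.84 ≤ 1, so result = 1
(r ∨ s) = max(0.23, 0.84) = 0.84
(q ⊃ r): 0.73 > 0.23, so result = 0.23
((r ∨ s) ⊃ (q ⊃ r)): 0.84 > 0.23, so result = 0.23
((s ⊃ ¬(q ⊃ (¬r ∧ q))) ∧ ((r ∨ s) ⊃ (q ⊃ r))) = min(1, 0.23) = 0.23
(¬((s ⊃ (r ∨ r)) ∨ s) ∨ ((s ⊃ ¬(q ⊃ (¬r ∧ q))) ∧ ((r ∨ s) ⊃ (q ⊃ r)))) = max(0, 0.23) = 0.23

0.23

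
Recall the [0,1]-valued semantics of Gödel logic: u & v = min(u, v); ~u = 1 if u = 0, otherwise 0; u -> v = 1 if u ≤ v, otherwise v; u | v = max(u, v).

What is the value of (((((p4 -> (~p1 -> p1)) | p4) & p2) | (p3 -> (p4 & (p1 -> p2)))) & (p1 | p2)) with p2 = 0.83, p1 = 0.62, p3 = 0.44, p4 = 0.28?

0.83

~p1: Gödel ¬ of 0.62 = 0 (operand ≠ 0)
(~p1 -> p1): 0 ≤ 0.62, so result = 1
(p4 -> (~p1 -> p1)): 0.28 ≤ 1, so result = 1
((p4 -> (~p1 -> p1)) | p4) = max(1, 0.28) = 1
(((p4 -> (~p1 -> p1)) | p4) & p2) = min(1, 0.83) = 0.83
(p1 -> p2): 0.62 ≤ 0.83, so result = 1
(p4 & (p1 -> p2)) = min(0.28, 1) = 0.28
(p3 -> (p4 & (p1 -> p2))): 0.44 > 0.28, so result = 0.28
((((p4 -> (~p1 -> p1)) | p4) & p2) | (p3 -> (p4 & (p1 -> p2)))) = max(0.83, 0.28) = 0.83
(p1 | p2) = max(0.62, 0.83) = 0.83
(((((p4 -> (~p1 -> p1)) | p4) & p2) | (p3 -> (p4 & (p1 -> p2)))) & (p1 | p2)) = min(0.83, 0.83) = 0.83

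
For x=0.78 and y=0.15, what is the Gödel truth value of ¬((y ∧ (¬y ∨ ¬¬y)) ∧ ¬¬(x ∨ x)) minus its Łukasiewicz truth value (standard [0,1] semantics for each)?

-0.85

Gödel evaluation:
  ¬y: Gödel ¬ of 0.15 = 0 (operand ≠ 0)
  ¬y: Gödel ¬ of 0.15 = 0 (operand ≠ 0)
  ¬¬y: Gödel ¬ of 0 = 1 (operand is 0)
  (¬y ∨ ¬¬y) = max(0, 1) = 1
  (y ∧ (¬y ∨ ¬¬y)) = min(0.15, 1) = 0.15
  (x ∨ x) = max(0.78, 0.78) = 0.78
  ¬(x ∨ x): Gödel ¬ of 0.78 = 0 (operand ≠ 0)
  ¬¬(x ∨ x): Gödel ¬ of 0 = 1 (operand is 0)
  ((y ∧ (¬y ∨ ¬¬y)) ∧ ¬¬(x ∨ x)) = min(0.15, 1) = 0.15
  ¬((y ∧ (¬y ∨ ¬¬y)) ∧ ¬¬(x ∨ x)): Gödel ¬ of 0.15 = 0 (operand ≠ 0)
  Gödel value = 0
Łukasiewicz evaluation:
  ¬y: Łukasiewicz ¬ gives 1 − 0.15 = 0.85
  ¬y: Łukasiewicz ¬ gives 1 − 0.15 = 0.85
  ¬¬y: Łukasiewicz ¬ gives 1 − 0.85 = 0.15
  (¬y ∨ ¬¬y) = max(0.85, 0.15) = 0.85
  (y ∧ (¬y ∨ ¬¬y)) = min(0.15, 0.85) = 0.15
  (x ∨ x) = max(0.78, 0.78) = 0.78
  ¬(x ∨ x): Łukasiewicz ¬ gives 1 − 0.78 = 0.22
  ¬¬(x ∨ x): Łukasiewicz ¬ gives 1 − 0.22 = 0.78
  ((y ∧ (¬y ∨ ¬¬y)) ∧ ¬¬(x ∨ x)) = min(0.15, 0.78) = 0.15
  ¬((y ∧ (¬y ∨ ¬¬y)) ∧ ¬¬(x ∨ x)): Łukasiewicz ¬ gives 1 − 0.15 = 0.85
  Łukasiewicz value = 0.85
Difference: 0 − 0.85 = -0.85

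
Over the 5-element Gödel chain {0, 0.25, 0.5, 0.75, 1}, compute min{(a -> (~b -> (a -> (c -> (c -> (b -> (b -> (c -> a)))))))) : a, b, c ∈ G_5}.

1.00

Every assignment gives 1. For instance at a = 0, b = 0, c = 0:
  ~b: Gödel ¬ of 0 = 1 (operand is 0)
  (c -> a): 0 ≤ 0, so result = 1
  (b -> (c -> a)): 0 ≤ 1, so result = 1
  (b -> (b -> (c -> a))): 0 ≤ 1, so result = 1
  (c -> (b -> (b -> (c -> a)))): 0 ≤ 1, so result = 1
  (c -> (c -> (b -> (b -> (c -> a))))): 0 ≤ 1, so result = 1
  (a -> (c -> (c -> (b -> (b -> (c -> a)))))): 0 ≤ 1, so result = 1
  (~b -> (a -> (c -> (c -> (b -> (b -> (c -> a))))))): 1 ≤ 1, so result = 1
  (a -> (~b -> (a -> (c -> (c -> (b -> (b -> (c -> a)))))))): 0 ≤ 1, so result = 1
All 125 assignments give value 1 — the formula is a G_5-tautology.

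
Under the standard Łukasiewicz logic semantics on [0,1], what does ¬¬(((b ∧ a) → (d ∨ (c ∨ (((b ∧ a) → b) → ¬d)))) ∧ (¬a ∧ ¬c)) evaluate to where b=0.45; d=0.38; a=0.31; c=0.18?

(b ∧ a) = min(0.45, 0.31) = 0.31
(b ∧ a) = min(0.45, 0.31) = 0.31
((b ∧ a) → b): min(1, 1 − 0.31 + 0.45) = 1
¬d: Łukasiewicz ¬ gives 1 − 0.38 = 0.62
(((b ∧ a) → b) → ¬d): min(1, 1 − 1 + 0.62) = 0.62
(c ∨ (((b ∧ a) → b) → ¬d)) = max(0.18, 0.62) = 0.62
(d ∨ (c ∨ (((b ∧ a) → b) → ¬d))) = max(0.38, 0.62) = 0.62
((b ∧ a) → (d ∨ (c ∨ (((b ∧ a) → b) → ¬d)))): min(1, 1 − 0.31 + 0.62) = 1
¬a: Łukasiewicz ¬ gives 1 − 0.31 = 0.69
¬c: Łukasiewicz ¬ gives 1 − 0.18 = 0.82
(¬a ∧ ¬c) = min(0.69, 0.82) = 0.69
(((b ∧ a) → (d ∨ (c ∨ (((b ∧ a) → b) → ¬d)))) ∧ (¬a ∧ ¬c)) = min(1, 0.69) = 0.69
¬(((b ∧ a) → (d ∨ (c ∨ (((b ∧ a) → b) → ¬d)))) ∧ (¬a ∧ ¬c)): Łukasiewicz ¬ gives 1 − 0.69 = 0.31
¬¬(((b ∧ a) → (d ∨ (c ∨ (((b ∧ a) → b) → ¬d)))) ∧ (¬a ∧ ¬c)): Łukasiewicz ¬ gives 1 − 0.31 = 0.69

0.69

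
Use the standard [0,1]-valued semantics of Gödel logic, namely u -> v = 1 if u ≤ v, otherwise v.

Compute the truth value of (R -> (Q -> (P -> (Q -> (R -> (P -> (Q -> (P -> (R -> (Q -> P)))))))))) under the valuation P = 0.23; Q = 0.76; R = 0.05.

(Q -> P): 0.76 > 0.23, so result = 0.23
(R -> (Q -> P)): 0.05 ≤ 0.23, so result = 1
(P -> (R -> (Q -> P))): 0.23 ≤ 1, so result = 1
(Q -> (P -> (R -> (Q -> P)))): 0.76 ≤ 1, so result = 1
(P -> (Q -> (P -> (R -> (Q -> P))))): 0.23 ≤ 1, so result = 1
(R -> (P -> (Q -> (P -> (R -> (Q -> P)))))): 0.05 ≤ 1, so result = 1
(Q -> (R -> (P -> (Q -> (P -> (R -> (Q -> P))))))): 0.76 ≤ 1, so result = 1
(P -> (Q -> (R -> (P -> (Q -> (P -> (R -> (Q -> P)))))))): 0.23 ≤ 1, so result = 1
(Q -> (P -> (Q -> (R -> (P -> (Q -> (P -> (R -> (Q -> P))))))))): 0.76 ≤ 1, so result = 1
(R -> (Q -> (P -> (Q -> (R -> (P -> (Q -> (P -> (R -> (Q -> P)))))))))): 0.05 ≤ 1, so result = 1

1.00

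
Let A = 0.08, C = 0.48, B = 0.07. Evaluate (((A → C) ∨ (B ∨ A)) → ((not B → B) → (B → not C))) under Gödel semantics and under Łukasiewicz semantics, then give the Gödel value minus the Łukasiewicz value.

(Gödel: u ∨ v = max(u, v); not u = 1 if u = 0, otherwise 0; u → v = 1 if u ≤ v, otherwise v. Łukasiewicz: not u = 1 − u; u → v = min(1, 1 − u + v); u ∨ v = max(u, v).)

Gödel evaluation:
  (A → C): 0.08 ≤ 0.48, so result = 1
  (B ∨ A) = max(0.07, 0.08) = 0.08
  ((A → C) ∨ (B ∨ A)) = max(1, 0.08) = 1
  not B: Gödel ¬ of 0.07 = 0 (operand ≠ 0)
  (not B → B): 0 ≤ 0.07, so result = 1
  not C: Gödel ¬ of 0.48 = 0 (operand ≠ 0)
  (B → not C): 0.07 > 0, so result = 0
  ((not B → B) → (B → not C)): 1 > 0, so result = 0
  (((A → C) ∨ (B ∨ A)) → ((not B → B) → (B → not C))): 1 > 0, so result = 0
  Gödel value = 0
Łukasiewicz evaluation:
  (A → C): min(1, 1 − 0.08 + 0.48) = 1
  (B ∨ A) = max(0.07, 0.08) = 0.08
  ((A → C) ∨ (B ∨ A)) = max(1, 0.08) = 1
  not B: Łukasiewicz ¬ gives 1 − 0.07 = 0.93
  (not B → B): min(1, 1 − 0.93 + 0.07) = 0.14
  not C: Łukasiewicz ¬ gives 1 − 0.48 = 0.52
  (B → not C): min(1, 1 − 0.07 + 0.52) = 1
  ((not B → B) → (B → not C)): min(1, 1 − 0.14 + 1) = 1
  (((A → C) ∨ (B ∨ A)) → ((not B → B) → (B → not C))): min(1, 1 − 1 + 1) = 1
  Łukasiewicz value = 1
Difference: 0 − 1 = -1.00

-1.00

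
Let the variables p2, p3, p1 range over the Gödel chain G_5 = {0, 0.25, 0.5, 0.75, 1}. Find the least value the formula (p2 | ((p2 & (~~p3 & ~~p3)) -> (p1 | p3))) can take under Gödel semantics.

0.50

The minimum is attained at p2 = 0.5, p3 = 0.25, p1 = 0:
  ~p3: Gödel ¬ of 0.25 = 0 (operand ≠ 0)
  ~~p3: Gödel ¬ of 0 = 1 (operand is 0)
  ~p3: Gödel ¬ of 0.25 = 0 (operand ≠ 0)
  ~~p3: Gödel ¬ of 0 = 1 (operand is 0)
  (~~p3 & ~~p3) = min(1, 1) = 1
  (p2 & (~~p3 & ~~p3)) = min(0.5, 1) = 0.5
  (p1 | p3) = max(0, 0.25) = 0.25
  ((p2 & (~~p3 & ~~p3)) -> (p1 | p3)): 0.5 > 0.25, so result = 0.25
  (p2 | ((p2 & (~~p3 & ~~p3)) -> (p1 | p3))) = max(0.5, 0.25) = 0.5
Checking all 125 assignments confirms none give a value below 0.50.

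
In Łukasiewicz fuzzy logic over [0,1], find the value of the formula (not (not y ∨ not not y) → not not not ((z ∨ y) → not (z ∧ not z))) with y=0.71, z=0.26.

not y: Łukasiewicz ¬ gives 1 − 0.71 = 0.29
not y: Łukasiewicz ¬ gives 1 − 0.71 = 0.29
not not y: Łukasiewicz ¬ gives 1 − 0.29 = 0.71
(not y ∨ not not y) = max(0.29, 0.71) = 0.71
not (not y ∨ not not y): Łukasiewicz ¬ gives 1 − 0.71 = 0.29
(z ∨ y) = max(0.26, 0.71) = 0.71
not z: Łukasiewicz ¬ gives 1 − 0.26 = 0.74
(z ∧ not z) = min(0.26, 0.74) = 0.26
not (z ∧ not z): Łukasiewicz ¬ gives 1 − 0.26 = 0.74
((z ∨ y) → not (z ∧ not z)): min(1, 1 − 0.71 + 0.74) = 1
not ((z ∨ y) → not (z ∧ not z)): Łukasiewicz ¬ gives 1 − 1 = 0
not not ((z ∨ y) → not (z ∧ not z)): Łukasiewicz ¬ gives 1 − 0 = 1
not not not ((z ∨ y) → not (z ∧ not z)): Łukasiewicz ¬ gives 1 − 1 = 0
(not (not y ∨ not not y) → not not not ((z ∨ y) → not (z ∧ not z))): min(1, 1 − 0.29 + 0) = 0.71

0.71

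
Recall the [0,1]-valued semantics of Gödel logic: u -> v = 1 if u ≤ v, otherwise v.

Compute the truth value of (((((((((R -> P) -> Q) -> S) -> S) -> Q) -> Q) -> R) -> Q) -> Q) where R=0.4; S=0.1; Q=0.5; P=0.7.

0.50

(R -> P): 0.4 ≤ 0.7, so result = 1
((R -> P) -> Q): 1 > 0.5, so result = 0.5
(((R -> P) -> Q) -> S): 0.5 > 0.1, so result = 0.1
((((R -> P) -> Q) -> S) -> S): 0.1 ≤ 0.1, so result = 1
(((((R -> P) -> Q) -> S) -> S) -> Q): 1 > 0.5, so result = 0.5
((((((R -> P) -> Q) -> S) -> S) -> Q) -> Q): 0.5 ≤ 0.5, so result = 1
(((((((R -> P) -> Q) -> S) -> S) -> Q) -> Q) -> R): 1 > 0.4, so result = 0.4
((((((((R -> P) -> Q) -> S) -> S) -> Q) -> Q) -> R) -> Q): 0.4 ≤ 0.5, so result = 1
(((((((((R -> P) -> Q) -> S) -> S) -> Q) -> Q) -> R) -> Q) -> Q): 1 > 0.5, so result = 0.5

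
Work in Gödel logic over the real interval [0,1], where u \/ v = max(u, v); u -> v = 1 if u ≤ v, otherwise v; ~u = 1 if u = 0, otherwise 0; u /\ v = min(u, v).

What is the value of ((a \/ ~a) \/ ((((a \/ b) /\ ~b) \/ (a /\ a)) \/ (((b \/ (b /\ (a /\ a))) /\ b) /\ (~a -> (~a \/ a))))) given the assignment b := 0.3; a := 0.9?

~a: Gödel ¬ of 0.9 = 0 (operand ≠ 0)
(a \/ ~a) = max(0.9, 0) = 0.9
(a \/ b) = max(0.9, 0.3) = 0.9
~b: Gödel ¬ of 0.3 = 0 (operand ≠ 0)
((a \/ b) /\ ~b) = min(0.9, 0) = 0
(a /\ a) = min(0.9, 0.9) = 0.9
(((a \/ b) /\ ~b) \/ (a /\ a)) = max(0, 0.9) = 0.9
(a /\ a) = min(0.9, 0.9) = 0.9
(b /\ (a /\ a)) = min(0.3, 0.9) = 0.3
(b \/ (b /\ (a /\ a))) = max(0.3, 0.3) = 0.3
((b \/ (b /\ (a /\ a))) /\ b) = min(0.3, 0.3) = 0.3
~a: Gödel ¬ of 0.9 = 0 (operand ≠ 0)
~a: Gödel ¬ of 0.9 = 0 (operand ≠ 0)
(~a \/ a) = max(0, 0.9) = 0.9
(~a -> (~a \/ a)): 0 ≤ 0.9, so result = 1
(((b \/ (b /\ (a /\ a))) /\ b) /\ (~a -> (~a \/ a))) = min(0.3, 1) = 0.3
((((a \/ b) /\ ~b) \/ (a /\ a)) \/ (((b \/ (b /\ (a /\ a))) /\ b) /\ (~a -> (~a \/ a)))) = max(0.9, 0.3) = 0.9
((a \/ ~a) \/ ((((a \/ b) /\ ~b) \/ (a /\ a)) \/ (((b \/ (b /\ (a /\ a))) /\ b) /\ (~a -> (~a \/ a))))) = max(0.9, 0.9) = 0.9

0.90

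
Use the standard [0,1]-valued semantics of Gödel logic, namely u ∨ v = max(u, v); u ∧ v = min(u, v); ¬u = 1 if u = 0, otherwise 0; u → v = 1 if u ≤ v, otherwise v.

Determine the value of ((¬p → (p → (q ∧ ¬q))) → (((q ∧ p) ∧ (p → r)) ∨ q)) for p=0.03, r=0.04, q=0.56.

¬p: Gödel ¬ of 0.03 = 0 (operand ≠ 0)
¬q: Gödel ¬ of 0.56 = 0 (operand ≠ 0)
(q ∧ ¬q) = min(0.56, 0) = 0
(p → (q ∧ ¬q)): 0.03 > 0, so result = 0
(¬p → (p → (q ∧ ¬q))): 0 ≤ 0, so result = 1
(q ∧ p) = min(0.56, 0.03) = 0.03
(p → r): 0.03 ≤ 0.04, so result = 1
((q ∧ p) ∧ (p → r)) = min(0.03, 1) = 0.03
(((q ∧ p) ∧ (p → r)) ∨ q) = max(0.03, 0.56) = 0.56
((¬p → (p → (q ∧ ¬q))) → (((q ∧ p) ∧ (p → r)) ∨ q)): 1 > 0.56, so result = 0.56

0.56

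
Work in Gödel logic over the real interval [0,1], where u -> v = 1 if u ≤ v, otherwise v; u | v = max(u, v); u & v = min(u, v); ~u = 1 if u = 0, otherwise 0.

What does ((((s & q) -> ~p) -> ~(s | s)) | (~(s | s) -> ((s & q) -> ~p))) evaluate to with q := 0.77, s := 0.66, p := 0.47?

1.00

(s & q) = min(0.66, 0.77) = 0.66
~p: Gödel ¬ of 0.47 = 0 (operand ≠ 0)
((s & q) -> ~p): 0.66 > 0, so result = 0
(s | s) = max(0.66, 0.66) = 0.66
~(s | s): Gödel ¬ of 0.66 = 0 (operand ≠ 0)
(((s & q) -> ~p) -> ~(s | s)): 0 ≤ 0, so result = 1
(s | s) = max(0.66, 0.66) = 0.66
~(s | s): Gödel ¬ of 0.66 = 0 (operand ≠ 0)
(s & q) = min(0.66, 0.77) = 0.66
~p: Gödel ¬ of 0.47 = 0 (operand ≠ 0)
((s & q) -> ~p): 0.66 > 0, so result = 0
(~(s | s) -> ((s & q) -> ~p)): 0 ≤ 0, so result = 1
((((s & q) -> ~p) -> ~(s | s)) | (~(s | s) -> ((s & q) -> ~p))) = max(1, 1) = 1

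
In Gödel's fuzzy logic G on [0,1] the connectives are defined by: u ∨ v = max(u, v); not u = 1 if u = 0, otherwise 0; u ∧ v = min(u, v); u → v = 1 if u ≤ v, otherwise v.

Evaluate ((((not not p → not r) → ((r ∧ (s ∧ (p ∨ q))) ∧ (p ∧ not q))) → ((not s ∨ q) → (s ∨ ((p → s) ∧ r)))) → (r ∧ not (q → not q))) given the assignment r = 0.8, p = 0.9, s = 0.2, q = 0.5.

not p: Gödel ¬ of 0.9 = 0 (operand ≠ 0)
not not p: Gödel ¬ of 0 = 1 (operand is 0)
not r: Gödel ¬ of 0.8 = 0 (operand ≠ 0)
(not not p → not r): 1 > 0, so result = 0
(p ∨ q) = max(0.9, 0.5) = 0.9
(s ∧ (p ∨ q)) = min(0.2, 0.9) = 0.2
(r ∧ (s ∧ (p ∨ q))) = min(0.8, 0.2) = 0.2
not q: Gödel ¬ of 0.5 = 0 (operand ≠ 0)
(p ∧ not q) = min(0.9, 0) = 0
((r ∧ (s ∧ (p ∨ q))) ∧ (p ∧ not q)) = min(0.2, 0) = 0
((not not p → not r) → ((r ∧ (s ∧ (p ∨ q))) ∧ (p ∧ not q))): 0 ≤ 0, so result = 1
not s: Gödel ¬ of 0.2 = 0 (operand ≠ 0)
(not s ∨ q) = max(0, 0.5) = 0.5
(p → s): 0.9 > 0.2, so result = 0.2
((p → s) ∧ r) = min(0.2, 0.8) = 0.2
(s ∨ ((p → s) ∧ r)) = max(0.2, 0.2) = 0.2
((not s ∨ q) → (s ∨ ((p → s) ∧ r))): 0.5 > 0.2, so result = 0.2
(((not not p → not r) → ((r ∧ (s ∧ (p ∨ q))) ∧ (p ∧ not q))) → ((not s ∨ q) → (s ∨ ((p → s) ∧ r)))): 1 > 0.2, so result = 0.2
not q: Gödel ¬ of 0.5 = 0 (operand ≠ 0)
(q → not q): 0.5 > 0, so result = 0
not (q → not q): Gödel ¬ of 0 = 1 (operand is 0)
(r ∧ not (q → not q)) = min(0.8, 1) = 0.8
((((not not p → not r) → ((r ∧ (s ∧ (p ∨ q))) ∧ (p ∧ not q))) → ((not s ∨ q) → (s ∨ ((p → s) ∧ r)))) → (r ∧ not (q → not q))): 0.2 ≤ 0.8, so result = 1

1.00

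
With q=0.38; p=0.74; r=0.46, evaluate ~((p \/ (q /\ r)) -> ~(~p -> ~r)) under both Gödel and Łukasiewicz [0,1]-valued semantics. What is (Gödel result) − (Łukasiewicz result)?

0.26

Gödel evaluation:
  (q /\ r) = min(0.38, 0.46) = 0.38
  (p \/ (q /\ r)) = max(0.74, 0.38) = 0.74
  ~p: Gödel ¬ of 0.74 = 0 (operand ≠ 0)
  ~r: Gödel ¬ of 0.46 = 0 (operand ≠ 0)
  (~p -> ~r): 0 ≤ 0, so result = 1
  ~(~p -> ~r): Gödel ¬ of 1 = 0 (operand ≠ 0)
  ((p \/ (q /\ r)) -> ~(~p -> ~r)): 0.74 > 0, so result = 0
  ~((p \/ (q /\ r)) -> ~(~p -> ~r)): Gödel ¬ of 0 = 1 (operand is 0)
  Gödel value = 1
Łukasiewicz evaluation:
  (q /\ r) = min(0.38, 0.46) = 0.38
  (p \/ (q /\ r)) = max(0.74, 0.38) = 0.74
  ~p: Łukasiewicz ¬ gives 1 − 0.74 = 0.26
  ~r: Łukasiewicz ¬ gives 1 − 0.46 = 0.54
  (~p -> ~r): min(1, 1 − 0.26 + 0.54) = 1
  ~(~p -> ~r): Łukasiewicz ¬ gives 1 − 1 = 0
  ((p \/ (q /\ r)) -> ~(~p -> ~r)): min(1, 1 − 0.74 + 0) = 0.26
  ~((p \/ (q /\ r)) -> ~(~p -> ~r)): Łukasiewicz ¬ gives 1 − 0.26 = 0.74
  Łukasiewicz value = 0.74
Difference: 1 − 0.74 = 0.26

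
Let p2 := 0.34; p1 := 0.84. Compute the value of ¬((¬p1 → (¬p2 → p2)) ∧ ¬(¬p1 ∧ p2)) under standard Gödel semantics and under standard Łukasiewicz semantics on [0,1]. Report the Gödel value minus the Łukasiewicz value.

-0.16

Gödel evaluation:
  ¬p1: Gödel ¬ of 0.84 = 0 (operand ≠ 0)
  ¬p2: Gödel ¬ of 0.34 = 0 (operand ≠ 0)
  (¬p2 → p2): 0 ≤ 0.34, so result = 1
  (¬p1 → (¬p2 → p2)): 0 ≤ 1, so result = 1
  ¬p1: Gödel ¬ of 0.84 = 0 (operand ≠ 0)
  (¬p1 ∧ p2) = min(0, 0.34) = 0
  ¬(¬p1 ∧ p2): Gödel ¬ of 0 = 1 (operand is 0)
  ((¬p1 → (¬p2 → p2)) ∧ ¬(¬p1 ∧ p2)) = min(1, 1) = 1
  ¬((¬p1 → (¬p2 → p2)) ∧ ¬(¬p1 ∧ p2)): Gödel ¬ of 1 = 0 (operand ≠ 0)
  Gödel value = 0
Łukasiewicz evaluation:
  ¬p1: Łukasiewicz ¬ gives 1 − 0.84 = 0.16
  ¬p2: Łukasiewicz ¬ gives 1 − 0.34 = 0.66
  (¬p2 → p2): min(1, 1 − 0.66 + 0.34) = 0.68
  (¬p1 → (¬p2 → p2)): min(1, 1 − 0.16 + 0.68) = 1
  ¬p1: Łukasiewicz ¬ gives 1 − 0.84 = 0.16
  (¬p1 ∧ p2) = min(0.16, 0.34) = 0.16
  ¬(¬p1 ∧ p2): Łukasiewicz ¬ gives 1 − 0.16 = 0.84
  ((¬p1 → (¬p2 → p2)) ∧ ¬(¬p1 ∧ p2)) = min(1, 0.84) = 0.84
  ¬((¬p1 → (¬p2 → p2)) ∧ ¬(¬p1 ∧ p2)): Łukasiewicz ¬ gives 1 − 0.84 = 0.16
  Łukasiewicz value = 0.16
Difference: 0 − 0.16 = -0.16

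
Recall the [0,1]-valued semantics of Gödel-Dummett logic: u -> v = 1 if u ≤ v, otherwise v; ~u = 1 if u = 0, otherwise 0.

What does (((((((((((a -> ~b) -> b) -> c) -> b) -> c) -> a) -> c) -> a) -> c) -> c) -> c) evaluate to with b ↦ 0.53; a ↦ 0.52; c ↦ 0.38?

0.38

~b: Gödel ¬ of 0.53 = 0 (operand ≠ 0)
(a -> ~b): 0.52 > 0, so result = 0
((a -> ~b) -> b): 0 ≤ 0.53, so result = 1
(((a -> ~b) -> b) -> c): 1 > 0.38, so result = 0.38
((((a -> ~b) -> b) -> c) -> b): 0.38 ≤ 0.53, so result = 1
(((((a -> ~b) -> b) -> c) -> b) -> c): 1 > 0.38, so result = 0.38
((((((a -> ~b) -> b) -> c) -> b) -> c) -> a): 0.38 ≤ 0.52, so result = 1
(((((((a -> ~b) -> b) -> c) -> b) -> c) -> a) -> c): 1 > 0.38, so result = 0.38
((((((((a -> ~b) -> b) -> c) -> b) -> c) -> a) -> c) -> a): 0.38 ≤ 0.52, so result = 1
(((((((((a -> ~b) -> b) -> c) -> b) -> c) -> a) -> c) -> a) -> c): 1 > 0.38, so result = 0.38
((((((((((a -> ~b) -> b) -> c) -> b) -> c) -> a) -> c) -> a) -> c) -> c): 0.38 ≤ 0.38, so result = 1
(((((((((((a -> ~b) -> b) -> c) -> b) -> c) -> a) -> c) -> a) -> c) -> c) -> c): 1 > 0.38, so result = 0.38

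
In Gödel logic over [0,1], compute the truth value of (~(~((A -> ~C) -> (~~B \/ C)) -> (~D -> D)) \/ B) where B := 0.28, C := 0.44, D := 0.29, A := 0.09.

0.28

~C: Gödel ¬ of 0.44 = 0 (operand ≠ 0)
(A -> ~C): 0.09 > 0, so result = 0
~B: Gödel ¬ of 0.28 = 0 (operand ≠ 0)
~~B: Gödel ¬ of 0 = 1 (operand is 0)
(~~B \/ C) = max(1, 0.44) = 1
((A -> ~C) -> (~~B \/ C)): 0 ≤ 1, so result = 1
~((A -> ~C) -> (~~B \/ C)): Gödel ¬ of 1 = 0 (operand ≠ 0)
~D: Gödel ¬ of 0.29 = 0 (operand ≠ 0)
(~D -> D): 0 ≤ 0.29, so result = 1
(~((A -> ~C) -> (~~B \/ C)) -> (~D -> D)): 0 ≤ 1, so result = 1
~(~((A -> ~C) -> (~~B \/ C)) -> (~D -> D)): Gödel ¬ of 1 = 0 (operand ≠ 0)
(~(~((A -> ~C) -> (~~B \/ C)) -> (~D -> D)) \/ B) = max(0, 0.28) = 0.28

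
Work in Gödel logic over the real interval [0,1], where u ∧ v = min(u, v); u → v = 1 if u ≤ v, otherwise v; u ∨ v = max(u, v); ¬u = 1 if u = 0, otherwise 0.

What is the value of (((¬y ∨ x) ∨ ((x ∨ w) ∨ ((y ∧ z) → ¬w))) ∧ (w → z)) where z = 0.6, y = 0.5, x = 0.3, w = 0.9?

0.60

¬y: Gödel ¬ of 0.5 = 0 (operand ≠ 0)
(¬y ∨ x) = max(0, 0.3) = 0.3
(x ∨ w) = max(0.3, 0.9) = 0.9
(y ∧ z) = min(0.5, 0.6) = 0.5
¬w: Gödel ¬ of 0.9 = 0 (operand ≠ 0)
((y ∧ z) → ¬w): 0.5 > 0, so result = 0
((x ∨ w) ∨ ((y ∧ z) → ¬w)) = max(0.9, 0) = 0.9
((¬y ∨ x) ∨ ((x ∨ w) ∨ ((y ∧ z) → ¬w))) = max(0.3, 0.9) = 0.9
(w → z): 0.9 > 0.6, so result = 0.6
(((¬y ∨ x) ∨ ((x ∨ w) ∨ ((y ∧ z) → ¬w))) ∧ (w → z)) = min(0.9, 0.6) = 0.6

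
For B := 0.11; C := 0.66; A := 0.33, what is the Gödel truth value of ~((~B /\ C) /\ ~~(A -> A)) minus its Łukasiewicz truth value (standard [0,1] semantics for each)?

0.66

Gödel evaluation:
  ~B: Gödel ¬ of 0.11 = 0 (operand ≠ 0)
  (~B /\ C) = min(0, 0.66) = 0
  (A -> A): 0.33 ≤ 0.33, so result = 1
  ~(A -> A): Gödel ¬ of 1 = 0 (operand ≠ 0)
  ~~(A -> A): Gödel ¬ of 0 = 1 (operand is 0)
  ((~B /\ C) /\ ~~(A -> A)) = min(0, 1) = 0
  ~((~B /\ C) /\ ~~(A -> A)): Gödel ¬ of 0 = 1 (operand is 0)
  Gödel value = 1
Łukasiewicz evaluation:
  ~B: Łukasiewicz ¬ gives 1 − 0.11 = 0.89
  (~B /\ C) = min(0.89, 0.66) = 0.66
  (A -> A): min(1, 1 − 0.33 + 0.33) = 1
  ~(A -> A): Łukasiewicz ¬ gives 1 − 1 = 0
  ~~(A -> A): Łukasiewicz ¬ gives 1 − 0 = 1
  ((~B /\ C) /\ ~~(A -> A)) = min(0.66, 1) = 0.66
  ~((~B /\ C) /\ ~~(A -> A)): Łukasiewicz ¬ gives 1 − 0.66 = 0.34
  Łukasiewicz value = 0.34
Difference: 1 − 0.34 = 0.66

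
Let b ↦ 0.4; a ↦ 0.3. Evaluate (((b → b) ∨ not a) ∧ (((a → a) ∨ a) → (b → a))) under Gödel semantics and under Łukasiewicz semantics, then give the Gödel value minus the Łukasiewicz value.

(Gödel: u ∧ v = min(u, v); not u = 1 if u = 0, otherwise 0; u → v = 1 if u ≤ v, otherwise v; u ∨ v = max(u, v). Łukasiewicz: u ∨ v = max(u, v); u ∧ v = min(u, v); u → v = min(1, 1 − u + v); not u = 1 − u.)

-0.60

Gödel evaluation:
  (b → b): 0.4 ≤ 0.4, so result = 1
  not a: Gödel ¬ of 0.3 = 0 (operand ≠ 0)
  ((b → b) ∨ not a) = max(1, 0) = 1
  (a → a): 0.3 ≤ 0.3, so result = 1
  ((a → a) ∨ a) = max(1, 0.3) = 1
  (b → a): 0.4 > 0.3, so result = 0.3
  (((a → a) ∨ a) → (b → a)): 1 > 0.3, so result = 0.3
  (((b → b) ∨ not a) ∧ (((a → a) ∨ a) → (b → a))) = min(1, 0.3) = 0.3
  Gödel value = 0.3
Łukasiewicz evaluation:
  (b → b): min(1, 1 − 0.4 + 0.4) = 1
  not a: Łukasiewicz ¬ gives 1 − 0.3 = 0.7
  ((b → b) ∨ not a) = max(1, 0.7) = 1
  (a → a): min(1, 1 − 0.3 + 0.3) = 1
  ((a → a) ∨ a) = max(1, 0.3) = 1
  (b → a): min(1, 1 − 0.4 + 0.3) = 0.9
  (((a → a) ∨ a) → (b → a)): min(1, 1 − 1 + 0.9) = 0.9
  (((b → b) ∨ not a) ∧ (((a → a) ∨ a) → (b → a))) = min(1, 0.9) = 0.9
  Łukasiewicz value = 0.9
Difference: 0.3 − 0.9 = -0.60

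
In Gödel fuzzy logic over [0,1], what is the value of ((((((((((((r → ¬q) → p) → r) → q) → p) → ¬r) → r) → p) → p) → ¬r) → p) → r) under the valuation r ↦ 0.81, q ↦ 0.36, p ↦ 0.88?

¬q: Gödel ¬ of 0.36 = 0 (operand ≠ 0)
(r → ¬q): 0.81 > 0, so result = 0
((r → ¬q) → p): 0 ≤ 0.88, so result = 1
(((r → ¬q) → p) → r): 1 > 0.81, so result = 0.81
((((r → ¬q) → p) → r) → q): 0.81 > 0.36, so result = 0.36
(((((r → ¬q) → p) → r) → q) → p): 0.36 ≤ 0.88, so result = 1
¬r: Gödel ¬ of 0.81 = 0 (operand ≠ 0)
((((((r → ¬q) → p) → r) → q) → p) → ¬r): 1 > 0, so result = 0
(((((((r → ¬q) → p) → r) → q) → p) → ¬r) → r): 0 ≤ 0.81, so result = 1
((((((((r → ¬q) → p) → r) → q) → p) → ¬r) → r) → p): 1 > 0.88, so result = 0.88
(((((((((r → ¬q) → p) → r) → q) → p) → ¬r) → r) → p) → p): 0.88 ≤ 0.88, so result = 1
¬r: Gödel ¬ of 0.81 = 0 (operand ≠ 0)
((((((((((r → ¬q) → p) → r) → q) → p) → ¬r) → r) → p) → p) → ¬r): 1 > 0, so result = 0
(((((((((((r → ¬q) → p) → r) → q) → p) → ¬r) → r) → p) → p) → ¬r) → p): 0 ≤ 0.88, so result = 1
((((((((((((r → ¬q) → p) → r) → q) → p) → ¬r) → r) → p) → p) → ¬r) → p) → r): 1 > 0.81, so result = 0.81

0.81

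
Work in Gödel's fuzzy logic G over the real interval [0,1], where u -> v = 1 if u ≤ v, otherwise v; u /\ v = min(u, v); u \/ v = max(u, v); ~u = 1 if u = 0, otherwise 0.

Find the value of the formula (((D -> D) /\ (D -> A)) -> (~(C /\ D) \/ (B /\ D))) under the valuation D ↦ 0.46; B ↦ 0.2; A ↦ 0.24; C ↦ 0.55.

0.20

(D -> D): 0.46 ≤ 0.46, so result = 1
(D -> A): 0.46 > 0.24, so result = 0.24
((D -> D) /\ (D -> A)) = min(1, 0.24) = 0.24
(C /\ D) = min(0.55, 0.46) = 0.46
~(C /\ D): Gödel ¬ of 0.46 = 0 (operand ≠ 0)
(B /\ D) = min(0.2, 0.46) = 0.2
(~(C /\ D) \/ (B /\ D)) = max(0, 0.2) = 0.2
(((D -> D) /\ (D -> A)) -> (~(C /\ D) \/ (B /\ D))): 0.24 > 0.2, so result = 0.2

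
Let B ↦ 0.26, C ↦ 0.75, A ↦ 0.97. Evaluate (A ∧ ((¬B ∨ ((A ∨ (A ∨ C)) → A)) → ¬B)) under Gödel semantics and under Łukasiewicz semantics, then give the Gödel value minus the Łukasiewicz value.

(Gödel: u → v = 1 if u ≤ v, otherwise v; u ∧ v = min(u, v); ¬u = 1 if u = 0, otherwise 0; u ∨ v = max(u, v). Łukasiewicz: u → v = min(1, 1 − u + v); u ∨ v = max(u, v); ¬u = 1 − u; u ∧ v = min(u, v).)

Gödel evaluation:
  ¬B: Gödel ¬ of 0.26 = 0 (operand ≠ 0)
  (A ∨ C) = max(0.97, 0.75) = 0.97
  (A ∨ (A ∨ C)) = max(0.97, 0.97) = 0.97
  ((A ∨ (A ∨ C)) → A): 0.97 ≤ 0.97, so result = 1
  (¬B ∨ ((A ∨ (A ∨ C)) → A)) = max(0, 1) = 1
  ¬B: Gödel ¬ of 0.26 = 0 (operand ≠ 0)
  ((¬B ∨ ((A ∨ (A ∨ C)) → A)) → ¬B): 1 > 0, so result = 0
  (A ∧ ((¬B ∨ ((A ∨ (A ∨ C)) → A)) → ¬B)) = min(0.97, 0) = 0
  Gödel value = 0
Łukasiewicz evaluation:
  ¬B: Łukasiewicz ¬ gives 1 − 0.26 = 0.74
  (A ∨ C) = max(0.97, 0.75) = 0.97
  (A ∨ (A ∨ C)) = max(0.97, 0.97) = 0.97
  ((A ∨ (A ∨ C)) → A): min(1, 1 − 0.97 + 0.97) = 1
  (¬B ∨ ((A ∨ (A ∨ C)) → A)) = max(0.74, 1) = 1
  ¬B: Łukasiewicz ¬ gives 1 − 0.26 = 0.74
  ((¬B ∨ ((A ∨ (A ∨ C)) → A)) → ¬B): min(1, 1 − 1 + 0.74) = 0.74
  (A ∧ ((¬B ∨ ((A ∨ (A ∨ C)) → A)) → ¬B)) = min(0.97, 0.74) = 0.74
  Łukasiewicz value = 0.74
Difference: 0 − 0.74 = -0.74

-0.74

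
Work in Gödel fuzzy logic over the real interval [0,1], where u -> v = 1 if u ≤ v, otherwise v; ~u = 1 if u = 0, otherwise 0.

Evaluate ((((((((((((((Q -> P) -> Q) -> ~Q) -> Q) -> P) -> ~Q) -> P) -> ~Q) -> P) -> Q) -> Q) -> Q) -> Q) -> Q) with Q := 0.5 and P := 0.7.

0.50

(Q -> P): 0.5 ≤ 0.7, so result = 1
((Q -> P) -> Q): 1 > 0.5, so result = 0.5
~Q: Gödel ¬ of 0.5 = 0 (operand ≠ 0)
(((Q -> P) -> Q) -> ~Q): 0.5 > 0, so result = 0
((((Q -> P) -> Q) -> ~Q) -> Q): 0 ≤ 0.5, so result = 1
(((((Q -> P) -> Q) -> ~Q) -> Q) -> P): 1 > 0.7, so result = 0.7
~Q: Gödel ¬ of 0.5 = 0 (operand ≠ 0)
((((((Q -> P) -> Q) -> ~Q) -> Q) -> P) -> ~Q): 0.7 > 0, so result = 0
(((((((Q -> P) -> Q) -> ~Q) -> Q) -> P) -> ~Q) -> P): 0 ≤ 0.7, so result = 1
~Q: Gödel ¬ of 0.5 = 0 (operand ≠ 0)
((((((((Q -> P) -> Q) -> ~Q) -> Q) -> P) -> ~Q) -> P) -> ~Q): 1 > 0, so result = 0
(((((((((Q -> P) -> Q) -> ~Q) -> Q) -> P) -> ~Q) -> P) -> ~Q) -> P): 0 ≤ 0.7, so result = 1
((((((((((Q -> P) -> Q) -> ~Q) -> Q) -> P) -> ~Q) -> P) -> ~Q) -> P) -> Q): 1 > 0.5, so result = 0.5
(((((((((((Q -> P) -> Q) -> ~Q) -> Q) -> P) -> ~Q) -> P) -> ~Q) -> P) -> Q) -> Q): 0.5 ≤ 0.5, so result = 1
((((((((((((Q -> P) -> Q) -> ~Q) -> Q) -> P) -> ~Q) -> P) -> ~Q) -> P) -> Q) -> Q) -> Q): 1 > 0.5, so result = 0.5
(((((((((((((Q -> P) -> Q) -> ~Q) -> Q) -> P) -> ~Q) -> P) -> ~Q) -> P) -> Q) -> Q) -> Q) -> Q): 0.5 ≤ 0.5, so result = 1
((((((((((((((Q -> P) -> Q) -> ~Q) -> Q) -> P) -> ~Q) -> P) -> ~Q) -> P) -> Q) -> Q) -> Q) -> Q) -> Q): 1 > 0.5, so result = 0.5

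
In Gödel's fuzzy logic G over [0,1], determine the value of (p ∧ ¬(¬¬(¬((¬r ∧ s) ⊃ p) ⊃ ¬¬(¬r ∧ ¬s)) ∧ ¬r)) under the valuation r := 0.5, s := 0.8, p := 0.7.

0.70

¬r: Gödel ¬ of 0.5 = 0 (operand ≠ 0)
(¬r ∧ s) = min(0, 0.8) = 0
((¬r ∧ s) ⊃ p): 0 ≤ 0.7, so result = 1
¬((¬r ∧ s) ⊃ p): Gödel ¬ of 1 = 0 (operand ≠ 0)
¬r: Gödel ¬ of 0.5 = 0 (operand ≠ 0)
¬s: Gödel ¬ of 0.8 = 0 (operand ≠ 0)
(¬r ∧ ¬s) = min(0, 0) = 0
¬(¬r ∧ ¬s): Gödel ¬ of 0 = 1 (operand is 0)
¬¬(¬r ∧ ¬s): Gödel ¬ of 1 = 0 (operand ≠ 0)
(¬((¬r ∧ s) ⊃ p) ⊃ ¬¬(¬r ∧ ¬s)): 0 ≤ 0, so result = 1
¬(¬((¬r ∧ s) ⊃ p) ⊃ ¬¬(¬r ∧ ¬s)): Gödel ¬ of 1 = 0 (operand ≠ 0)
¬¬(¬((¬r ∧ s) ⊃ p) ⊃ ¬¬(¬r ∧ ¬s)): Gödel ¬ of 0 = 1 (operand is 0)
¬r: Gödel ¬ of 0.5 = 0 (operand ≠ 0)
(¬¬(¬((¬r ∧ s) ⊃ p) ⊃ ¬¬(¬r ∧ ¬s)) ∧ ¬r) = min(1, 0) = 0
¬(¬¬(¬((¬r ∧ s) ⊃ p) ⊃ ¬¬(¬r ∧ ¬s)) ∧ ¬r): Gödel ¬ of 0 = 1 (operand is 0)
(p ∧ ¬(¬¬(¬((¬r ∧ s) ⊃ p) ⊃ ¬¬(¬r ∧ ¬s)) ∧ ¬r)) = min(0.7, 1) = 0.7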